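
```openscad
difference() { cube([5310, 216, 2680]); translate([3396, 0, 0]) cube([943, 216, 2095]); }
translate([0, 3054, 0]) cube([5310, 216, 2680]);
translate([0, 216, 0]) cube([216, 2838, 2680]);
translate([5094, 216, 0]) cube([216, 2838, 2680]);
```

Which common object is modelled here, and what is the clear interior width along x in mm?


A single room. The interior width is 4878 mm.

Four walls enclosing a rectangle with a door in the front wall — a room. Outside width 5310 minus two 216 mm walls gives 4878 mm.


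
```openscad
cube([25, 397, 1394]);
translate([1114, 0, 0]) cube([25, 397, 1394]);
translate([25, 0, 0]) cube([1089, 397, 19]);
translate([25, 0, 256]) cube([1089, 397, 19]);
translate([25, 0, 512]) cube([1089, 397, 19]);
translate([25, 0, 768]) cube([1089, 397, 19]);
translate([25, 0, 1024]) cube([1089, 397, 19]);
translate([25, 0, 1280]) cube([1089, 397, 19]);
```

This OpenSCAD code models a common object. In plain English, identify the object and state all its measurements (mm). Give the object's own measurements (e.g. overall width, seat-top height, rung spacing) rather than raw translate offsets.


An open bookshelf. Two side panels, each 25 mm thick, 397 mm deep and 1394 mm tall, stand 1139 mm apart (outside-to-outside). Between them sit 6 shelves, each 19 mm thick and 397 mm deep, spanning the full gap between the sides. The bottom shelf rests on the floor (its underside at z = 0) and the clear gap between one shelf's top and the next shelf's underside is 237 mm.


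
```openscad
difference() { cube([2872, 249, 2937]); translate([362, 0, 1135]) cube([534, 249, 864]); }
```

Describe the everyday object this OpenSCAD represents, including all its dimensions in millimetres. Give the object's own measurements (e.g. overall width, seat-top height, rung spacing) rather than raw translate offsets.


A wall 2872 mm long (x), 249 mm thick (y), 2937 mm tall, with a rectangular window opening cut through it. The opening is 534 mm wide and 864 mm tall; its sill is at z = 1135 mm and its near (−x) edge is 362 mm from the wall's −x end. The opening passes through the full wall thickness.


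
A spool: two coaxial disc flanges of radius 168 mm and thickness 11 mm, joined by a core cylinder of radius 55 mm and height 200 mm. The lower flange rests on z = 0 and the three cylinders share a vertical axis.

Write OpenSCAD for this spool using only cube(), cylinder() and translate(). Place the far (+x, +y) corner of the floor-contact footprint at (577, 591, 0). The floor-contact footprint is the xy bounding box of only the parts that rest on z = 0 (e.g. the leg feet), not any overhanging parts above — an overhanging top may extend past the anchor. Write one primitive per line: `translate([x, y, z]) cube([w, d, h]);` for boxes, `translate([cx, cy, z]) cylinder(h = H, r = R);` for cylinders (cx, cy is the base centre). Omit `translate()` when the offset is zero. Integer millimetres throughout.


translate([409, 423, 0]) cylinder(h = 11, r = 168);
translate([409, 423, 11]) cylinder(h = 200, r = 55);
translate([409, 423, 211]) cylinder(h = 11, r = 168);


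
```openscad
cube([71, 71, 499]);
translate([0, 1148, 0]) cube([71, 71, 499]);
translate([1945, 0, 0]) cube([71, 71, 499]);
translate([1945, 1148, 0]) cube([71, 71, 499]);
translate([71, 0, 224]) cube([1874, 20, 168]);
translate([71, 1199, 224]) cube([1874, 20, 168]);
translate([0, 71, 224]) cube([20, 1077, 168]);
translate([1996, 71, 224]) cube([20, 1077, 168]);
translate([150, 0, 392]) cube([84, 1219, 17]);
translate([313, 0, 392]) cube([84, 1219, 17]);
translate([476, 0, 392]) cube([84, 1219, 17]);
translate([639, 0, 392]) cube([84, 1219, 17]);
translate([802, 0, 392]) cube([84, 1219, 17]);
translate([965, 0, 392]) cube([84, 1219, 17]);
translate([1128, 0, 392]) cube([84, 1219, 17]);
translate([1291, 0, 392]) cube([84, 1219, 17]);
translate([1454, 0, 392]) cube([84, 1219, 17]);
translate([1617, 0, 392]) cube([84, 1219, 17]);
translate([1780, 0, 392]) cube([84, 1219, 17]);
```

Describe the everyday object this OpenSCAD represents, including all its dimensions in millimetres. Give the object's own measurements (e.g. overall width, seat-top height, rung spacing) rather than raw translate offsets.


A bed frame 2016 mm long (x) by 1219 mm wide (y). Four 71×71 mm corner posts, 499 mm tall, at the corners of the footprint. Four rails of 20 mm thickness and 168 mm height run between adjacent posts with their undersides at z = 224 mm, their outer faces flush with the outside of the frame (the two x-running rails run between the posts' inner faces; the two y-running rails run between the posts' inner faces). 11 slats, each 84 mm wide (x) and 17 mm thick, lie across the top of the two x-running rails, running the full 1219 mm width of the frame in y; along x they sit between the end posts with a 79 mm gap after the −x posts and between neighbouring slats, leaving 81 mm before the +x posts.


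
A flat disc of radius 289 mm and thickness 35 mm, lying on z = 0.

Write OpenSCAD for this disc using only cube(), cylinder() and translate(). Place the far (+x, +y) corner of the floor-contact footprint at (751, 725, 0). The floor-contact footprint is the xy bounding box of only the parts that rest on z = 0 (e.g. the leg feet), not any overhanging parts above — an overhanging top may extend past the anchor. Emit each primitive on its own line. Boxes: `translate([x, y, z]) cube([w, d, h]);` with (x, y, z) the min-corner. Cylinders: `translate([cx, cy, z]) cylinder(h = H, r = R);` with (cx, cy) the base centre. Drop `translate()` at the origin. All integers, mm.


translate([462, 436, 0]) cylinder(h = 35, r = 289);


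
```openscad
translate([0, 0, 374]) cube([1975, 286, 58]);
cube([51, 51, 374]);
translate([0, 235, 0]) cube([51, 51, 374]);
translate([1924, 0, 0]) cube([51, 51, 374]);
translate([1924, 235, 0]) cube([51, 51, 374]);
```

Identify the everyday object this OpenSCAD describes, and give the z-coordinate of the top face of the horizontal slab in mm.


A bench. The seat-top height is 432 mm.

A long slab on four corner posts — a bench. The slab sits at z = 374 with thickness 58, so the top is 374 + 58 = 432 mm.


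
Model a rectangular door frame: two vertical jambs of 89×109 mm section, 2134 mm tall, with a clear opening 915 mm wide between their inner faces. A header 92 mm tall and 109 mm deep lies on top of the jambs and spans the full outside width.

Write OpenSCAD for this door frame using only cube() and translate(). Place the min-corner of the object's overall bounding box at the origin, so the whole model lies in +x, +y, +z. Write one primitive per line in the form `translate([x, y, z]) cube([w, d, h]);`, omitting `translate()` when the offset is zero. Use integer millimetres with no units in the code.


cube([89, 109, 2134]);
translate([1004, 0, 0]) cube([89, 109, 2134]);
translate([0, 0, 2134]) cube([1093, 109, 92]);


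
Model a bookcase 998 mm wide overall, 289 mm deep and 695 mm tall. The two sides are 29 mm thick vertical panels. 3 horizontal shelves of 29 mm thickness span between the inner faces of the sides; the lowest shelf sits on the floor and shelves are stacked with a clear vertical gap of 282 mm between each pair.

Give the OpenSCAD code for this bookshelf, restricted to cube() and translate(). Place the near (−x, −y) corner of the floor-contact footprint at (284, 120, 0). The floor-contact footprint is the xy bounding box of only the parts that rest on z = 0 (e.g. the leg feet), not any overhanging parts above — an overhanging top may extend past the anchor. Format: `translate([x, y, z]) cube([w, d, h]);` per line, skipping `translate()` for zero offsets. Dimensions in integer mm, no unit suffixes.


translate([284, 120, 0]) cube([29, 289, 695]);
translate([1253, 120, 0]) cube([29, 289, 695]);
translate([313, 120, 0]) cube([940, 289, 29]);
translate([313, 120, 311]) cube([940, 289, 29]);
translate([313, 120, 622]) cube([940, 289, 29]);


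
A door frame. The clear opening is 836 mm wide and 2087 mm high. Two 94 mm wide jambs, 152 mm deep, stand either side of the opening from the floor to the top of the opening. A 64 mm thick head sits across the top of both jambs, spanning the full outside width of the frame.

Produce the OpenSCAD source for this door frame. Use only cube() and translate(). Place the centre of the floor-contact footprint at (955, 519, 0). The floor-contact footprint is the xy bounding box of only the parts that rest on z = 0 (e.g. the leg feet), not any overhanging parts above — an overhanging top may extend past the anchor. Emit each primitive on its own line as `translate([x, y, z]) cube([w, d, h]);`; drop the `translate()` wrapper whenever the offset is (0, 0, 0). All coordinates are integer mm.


translate([443, 443, 0]) cube([94, 152, 2087]);
translate([1373, 443, 0]) cube([94, 152, 2087]);
translate([443, 443, 2087]) cube([1024, 152, 64]);


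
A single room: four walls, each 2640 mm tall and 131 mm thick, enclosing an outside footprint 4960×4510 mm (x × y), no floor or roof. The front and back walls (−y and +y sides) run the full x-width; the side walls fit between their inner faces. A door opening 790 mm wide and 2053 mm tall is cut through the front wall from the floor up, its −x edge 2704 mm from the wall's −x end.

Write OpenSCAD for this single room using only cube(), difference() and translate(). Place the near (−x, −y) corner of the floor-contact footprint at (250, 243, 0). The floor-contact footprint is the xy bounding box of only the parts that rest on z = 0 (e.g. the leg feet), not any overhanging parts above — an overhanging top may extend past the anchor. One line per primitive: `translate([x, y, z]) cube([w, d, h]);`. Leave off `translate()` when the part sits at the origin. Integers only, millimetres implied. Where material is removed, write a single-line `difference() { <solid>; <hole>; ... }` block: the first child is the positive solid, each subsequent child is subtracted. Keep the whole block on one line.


difference() { translate([250, 243, 0]) cube([4960, 131, 2640]); translate([2954, 243, 0]) cube([790, 131, 2053]); }
translate([250, 4622, 0]) cube([4960, 131, 2640]);
translate([250, 374, 0]) cube([131, 4248, 2640]);
translate([5079, 374, 0]) cube([131, 4248, 2640]);


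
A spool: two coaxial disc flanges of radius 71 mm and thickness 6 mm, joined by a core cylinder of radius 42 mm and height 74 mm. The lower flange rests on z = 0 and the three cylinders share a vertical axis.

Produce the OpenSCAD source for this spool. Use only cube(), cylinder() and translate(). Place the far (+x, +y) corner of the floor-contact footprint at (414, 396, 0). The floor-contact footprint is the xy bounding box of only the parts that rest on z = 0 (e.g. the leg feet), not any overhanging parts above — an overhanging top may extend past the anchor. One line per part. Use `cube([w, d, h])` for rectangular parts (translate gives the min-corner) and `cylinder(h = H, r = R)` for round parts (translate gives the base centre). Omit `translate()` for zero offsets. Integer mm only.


translate([343, 325, 0]) cylinder(h = 6, r = 71);
translate([343, 325, 6]) cylinder(h = 74, r = 42);
translate([343, 325, 80]) cylinder(h = 6, r = 71);


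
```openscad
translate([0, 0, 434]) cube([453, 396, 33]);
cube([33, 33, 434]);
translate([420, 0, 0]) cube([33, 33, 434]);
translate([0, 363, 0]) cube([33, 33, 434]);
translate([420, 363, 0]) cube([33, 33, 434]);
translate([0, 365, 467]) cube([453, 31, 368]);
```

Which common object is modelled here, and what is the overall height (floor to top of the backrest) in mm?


A chair. The overall height is 835 mm.

A slab on four corner posts with a tall panel at the back — a chair. The seat slab sits at z = 434 with thickness 33, and the 368 mm backrest starts at the seat top, so the overall height is 434 + 33 + 368 = 835 mm.


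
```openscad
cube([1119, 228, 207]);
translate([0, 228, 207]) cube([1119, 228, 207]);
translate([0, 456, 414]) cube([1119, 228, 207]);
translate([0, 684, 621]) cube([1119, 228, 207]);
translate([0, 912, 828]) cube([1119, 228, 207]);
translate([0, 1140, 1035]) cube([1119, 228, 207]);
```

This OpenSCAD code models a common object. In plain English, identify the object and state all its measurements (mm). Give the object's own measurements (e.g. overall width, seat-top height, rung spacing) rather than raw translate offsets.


A straight staircase of 6 solid steps. Each step is 1119 mm wide (x), 228 mm deep (y, the going) and 207 mm tall (the rise). The first step rests on the floor; each subsequent step sits one going further in +y and one rise higher in +z, directly behind and above the previous step with no overlap.


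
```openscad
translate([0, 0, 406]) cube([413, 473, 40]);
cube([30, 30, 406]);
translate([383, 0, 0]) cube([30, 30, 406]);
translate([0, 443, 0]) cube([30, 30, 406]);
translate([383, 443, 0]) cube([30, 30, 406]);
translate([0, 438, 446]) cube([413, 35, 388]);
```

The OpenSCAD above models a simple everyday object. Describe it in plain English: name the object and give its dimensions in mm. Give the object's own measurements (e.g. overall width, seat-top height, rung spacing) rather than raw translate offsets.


A chair. The seat is a 413×473×40 mm slab with its top at z = 446 mm, on four 30×30 mm corner legs (flush with the seat edges, standing on z = 0). A flat backrest 35 mm thick, 388 mm tall, spans the full seat width and rises from the seat top along its +y edge, rear face flush with the rear of the seat.


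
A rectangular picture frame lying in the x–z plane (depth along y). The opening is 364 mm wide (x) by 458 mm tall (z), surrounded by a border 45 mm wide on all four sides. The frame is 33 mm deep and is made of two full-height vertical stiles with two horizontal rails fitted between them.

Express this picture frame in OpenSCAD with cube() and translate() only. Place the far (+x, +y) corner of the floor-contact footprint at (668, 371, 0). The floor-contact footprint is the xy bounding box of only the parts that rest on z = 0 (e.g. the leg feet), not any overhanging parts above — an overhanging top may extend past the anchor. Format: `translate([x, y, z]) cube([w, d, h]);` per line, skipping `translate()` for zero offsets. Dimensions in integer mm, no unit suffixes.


translate([214, 338, 0]) cube([45, 33, 548]);
translate([623, 338, 0]) cube([45, 33, 548]);
translate([259, 338, 0]) cube([364, 33, 45]);
translate([259, 338, 503]) cube([364, 33, 45]);


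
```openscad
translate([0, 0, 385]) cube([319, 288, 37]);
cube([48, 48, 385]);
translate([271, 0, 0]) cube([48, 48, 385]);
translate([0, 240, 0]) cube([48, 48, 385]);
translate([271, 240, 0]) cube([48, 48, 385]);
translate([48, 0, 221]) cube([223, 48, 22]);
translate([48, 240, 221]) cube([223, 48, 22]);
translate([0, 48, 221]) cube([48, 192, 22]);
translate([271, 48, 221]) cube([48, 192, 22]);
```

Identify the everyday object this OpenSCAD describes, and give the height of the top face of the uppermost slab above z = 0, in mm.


A stool. The seat height is 422 mm.

A 319×288×37 slab at z = 385 on four corner posts — a stool. The seat top is 385 + 37 = 422 mm.


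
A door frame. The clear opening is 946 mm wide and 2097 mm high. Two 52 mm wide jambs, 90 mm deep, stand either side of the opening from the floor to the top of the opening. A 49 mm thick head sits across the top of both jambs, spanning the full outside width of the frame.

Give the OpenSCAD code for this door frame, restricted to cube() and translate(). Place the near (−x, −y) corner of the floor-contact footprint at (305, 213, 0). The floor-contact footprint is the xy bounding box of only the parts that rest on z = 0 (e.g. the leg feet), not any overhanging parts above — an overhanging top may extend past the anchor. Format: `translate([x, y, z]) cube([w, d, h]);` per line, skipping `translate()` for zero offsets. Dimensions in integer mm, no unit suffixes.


translate([305, 213, 0]) cube([52, 90, 2097]);
translate([1303, 213, 0]) cube([52, 90, 2097]);
translate([305, 213, 2097]) cube([1050, 90, 49]);


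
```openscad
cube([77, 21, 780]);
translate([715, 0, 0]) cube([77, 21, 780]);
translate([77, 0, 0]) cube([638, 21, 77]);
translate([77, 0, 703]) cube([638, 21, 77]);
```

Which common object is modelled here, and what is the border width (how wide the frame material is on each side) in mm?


A picture frame. The border width is 77 mm.

Four thin pieces enclosing a rectangular opening — a picture frame. The two full-height stiles are 780 mm tall; the top rail sits at z = 703 and is 77 mm tall, so the border above the opening is 780 − 703 = 77 mm, matching the stile x-width.


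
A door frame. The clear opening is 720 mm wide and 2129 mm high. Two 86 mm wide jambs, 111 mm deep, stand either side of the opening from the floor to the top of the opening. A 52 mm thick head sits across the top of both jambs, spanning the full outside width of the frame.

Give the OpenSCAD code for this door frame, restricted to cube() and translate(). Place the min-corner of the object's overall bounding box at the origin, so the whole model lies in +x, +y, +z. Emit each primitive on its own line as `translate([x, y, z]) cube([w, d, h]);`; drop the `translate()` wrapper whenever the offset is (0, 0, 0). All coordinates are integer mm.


cube([86, 111, 2129]);
translate([806, 0, 0]) cube([86, 111, 2129]);
translate([0, 0, 2129]) cube([892, 111, 52]);


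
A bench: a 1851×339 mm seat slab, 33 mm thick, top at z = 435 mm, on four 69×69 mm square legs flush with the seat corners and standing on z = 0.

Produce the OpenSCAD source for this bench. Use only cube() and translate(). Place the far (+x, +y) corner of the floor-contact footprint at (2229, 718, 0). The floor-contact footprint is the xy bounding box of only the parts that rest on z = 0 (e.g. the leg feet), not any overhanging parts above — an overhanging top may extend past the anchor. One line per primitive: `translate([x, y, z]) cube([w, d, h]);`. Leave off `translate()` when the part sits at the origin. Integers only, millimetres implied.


translate([378, 379, 402]) cube([1851, 339, 33]);
translate([378, 379, 0]) cube([69, 69, 402]);
translate([378, 649, 0]) cube([69, 69, 402]);
translate([2160, 379, 0]) cube([69, 69, 402]);
translate([2160, 649, 0]) cube([69, 69, 402]);


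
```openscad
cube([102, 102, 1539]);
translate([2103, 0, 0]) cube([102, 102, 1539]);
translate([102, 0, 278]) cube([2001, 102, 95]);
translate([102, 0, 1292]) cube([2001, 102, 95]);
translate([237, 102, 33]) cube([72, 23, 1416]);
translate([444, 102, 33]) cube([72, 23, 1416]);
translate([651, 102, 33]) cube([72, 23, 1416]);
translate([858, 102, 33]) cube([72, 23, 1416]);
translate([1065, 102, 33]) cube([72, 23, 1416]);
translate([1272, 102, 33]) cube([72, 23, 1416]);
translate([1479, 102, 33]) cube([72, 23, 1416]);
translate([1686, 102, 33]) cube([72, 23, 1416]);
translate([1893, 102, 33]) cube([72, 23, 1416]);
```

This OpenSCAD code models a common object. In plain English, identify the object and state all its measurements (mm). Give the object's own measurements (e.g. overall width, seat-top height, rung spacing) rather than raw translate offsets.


A fence section. Two 102×102 mm posts, 1539 mm tall, stand on the floor with a clear span of 2001 mm between their inner faces. Two horizontal rails of 102×95 mm section span the gap between the posts with their undersides at z = 278 mm and z = 1292 mm, flush with the posts' −y face. 9 pickets, each 72 mm wide, 23 mm thick and 1416 mm tall, are fixed to the +y face of the rails with their bottoms at z = 33 mm, spaced across the span with a 135 mm gap after the −x post and between neighbouring pickets, with 138 mm left before the +x post.


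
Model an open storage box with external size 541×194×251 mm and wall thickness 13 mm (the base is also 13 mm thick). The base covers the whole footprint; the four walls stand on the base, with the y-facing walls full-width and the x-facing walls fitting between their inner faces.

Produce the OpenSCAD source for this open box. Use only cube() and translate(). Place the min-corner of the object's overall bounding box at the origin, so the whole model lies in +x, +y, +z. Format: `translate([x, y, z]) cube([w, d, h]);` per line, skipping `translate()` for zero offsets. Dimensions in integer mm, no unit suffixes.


cube([541, 194, 13]);
translate([0, 0, 13]) cube([541, 13, 238]);
translate([0, 181, 13]) cube([541, 13, 238]);
translate([0, 13, 13]) cube([13, 168, 238]);
translate([528, 13, 13]) cube([13, 168, 238]);


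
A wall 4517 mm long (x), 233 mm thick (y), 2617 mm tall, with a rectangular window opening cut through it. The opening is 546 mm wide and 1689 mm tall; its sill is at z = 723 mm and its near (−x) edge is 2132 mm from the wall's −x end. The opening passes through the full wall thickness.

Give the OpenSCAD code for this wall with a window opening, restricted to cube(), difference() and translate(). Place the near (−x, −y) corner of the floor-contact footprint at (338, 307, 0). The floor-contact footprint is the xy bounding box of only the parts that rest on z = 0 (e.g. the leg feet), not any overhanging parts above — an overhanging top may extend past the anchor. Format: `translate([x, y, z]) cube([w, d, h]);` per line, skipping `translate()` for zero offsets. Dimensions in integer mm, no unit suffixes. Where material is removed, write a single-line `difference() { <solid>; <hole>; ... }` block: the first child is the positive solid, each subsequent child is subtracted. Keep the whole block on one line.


difference() { translate([338, 307, 0]) cube([4517, 233, 2617]); translate([2470, 307, 723]) cube([546, 233, 1689]); }


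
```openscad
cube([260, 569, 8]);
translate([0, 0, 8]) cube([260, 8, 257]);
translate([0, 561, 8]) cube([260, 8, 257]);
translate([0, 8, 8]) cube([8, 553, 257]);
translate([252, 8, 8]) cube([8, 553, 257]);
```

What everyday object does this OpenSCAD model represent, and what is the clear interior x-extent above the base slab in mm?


An open box. The internal width is 244 mm.

A 260×569 base slab with four walls standing on it — an open box. The base is 260 mm wide and the walls are 8 mm thick, so the internal width is 260 − 2 × 8 = 244 mm.


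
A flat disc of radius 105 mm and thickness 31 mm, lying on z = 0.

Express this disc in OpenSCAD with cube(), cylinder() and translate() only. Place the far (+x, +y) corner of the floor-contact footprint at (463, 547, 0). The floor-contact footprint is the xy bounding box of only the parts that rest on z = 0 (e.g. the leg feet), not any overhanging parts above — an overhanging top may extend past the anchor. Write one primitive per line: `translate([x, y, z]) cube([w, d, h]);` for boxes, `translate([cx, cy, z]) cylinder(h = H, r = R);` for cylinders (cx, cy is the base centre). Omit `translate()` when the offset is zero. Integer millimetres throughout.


translate([358, 442, 0]) cylinder(h = 31, r = 105);


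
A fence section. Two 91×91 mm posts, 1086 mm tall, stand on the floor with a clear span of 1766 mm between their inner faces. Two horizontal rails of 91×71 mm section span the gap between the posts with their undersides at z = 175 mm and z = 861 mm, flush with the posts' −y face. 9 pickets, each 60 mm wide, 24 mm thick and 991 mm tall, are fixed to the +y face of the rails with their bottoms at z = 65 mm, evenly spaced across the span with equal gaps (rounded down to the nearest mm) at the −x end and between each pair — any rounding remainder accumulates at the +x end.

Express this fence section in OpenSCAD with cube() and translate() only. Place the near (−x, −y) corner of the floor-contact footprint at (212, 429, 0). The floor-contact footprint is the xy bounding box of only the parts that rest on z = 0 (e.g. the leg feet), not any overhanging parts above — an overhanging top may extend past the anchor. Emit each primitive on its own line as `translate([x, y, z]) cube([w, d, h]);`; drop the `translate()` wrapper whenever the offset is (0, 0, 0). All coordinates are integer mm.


translate([212, 429, 0]) cube([91, 91, 1086]);
translate([2069, 429, 0]) cube([91, 91, 1086]);
translate([303, 429, 175]) cube([1766, 91, 71]);
translate([303, 429, 861]) cube([1766, 91, 71]);
translate([425, 520, 65]) cube([60, 24, 991]);
translate([607, 520, 65]) cube([60, 24, 991]);
translate([789, 520, 65]) cube([60, 24, 991]);
translate([971, 520, 65]) cube([60, 24, 991]);
translate([1153, 520, 65]) cube([60, 24, 991]);
translate([1335, 520, 65]) cube([60, 24, 991]);
translate([1517, 520, 65]) cube([60, 24, 991]);
translate([1699, 520, 65]) cube([60, 24, 991]);
translate([1881, 520, 65]) cube([60, 24, 991]);


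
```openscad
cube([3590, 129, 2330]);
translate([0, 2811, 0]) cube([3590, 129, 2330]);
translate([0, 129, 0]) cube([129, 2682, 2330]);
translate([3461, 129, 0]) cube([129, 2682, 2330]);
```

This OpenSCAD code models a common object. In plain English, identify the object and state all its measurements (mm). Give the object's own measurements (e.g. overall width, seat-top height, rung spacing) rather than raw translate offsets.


The wall frame of a small rectangular building: four walls, each 2330 mm tall and 129 mm thick, enclosing a footprint 3590 mm (x) by 2940 mm (y) outside-to-outside, with no floor or roof. The front and back walls (the −y and +y sides) span the full width; the two side walls fit between them.


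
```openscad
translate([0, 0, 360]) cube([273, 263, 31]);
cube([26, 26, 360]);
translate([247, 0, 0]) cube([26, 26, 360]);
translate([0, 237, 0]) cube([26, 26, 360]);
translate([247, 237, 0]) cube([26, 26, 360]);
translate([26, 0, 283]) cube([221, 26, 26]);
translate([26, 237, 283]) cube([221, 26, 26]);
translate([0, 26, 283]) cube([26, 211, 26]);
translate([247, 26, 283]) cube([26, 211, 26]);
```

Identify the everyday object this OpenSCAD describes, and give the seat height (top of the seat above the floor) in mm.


A stool. The seat height is 391 mm.

A 273×263×31 slab at z = 360 on four corner posts — a stool. The seat top is 360 + 31 = 391 mm.


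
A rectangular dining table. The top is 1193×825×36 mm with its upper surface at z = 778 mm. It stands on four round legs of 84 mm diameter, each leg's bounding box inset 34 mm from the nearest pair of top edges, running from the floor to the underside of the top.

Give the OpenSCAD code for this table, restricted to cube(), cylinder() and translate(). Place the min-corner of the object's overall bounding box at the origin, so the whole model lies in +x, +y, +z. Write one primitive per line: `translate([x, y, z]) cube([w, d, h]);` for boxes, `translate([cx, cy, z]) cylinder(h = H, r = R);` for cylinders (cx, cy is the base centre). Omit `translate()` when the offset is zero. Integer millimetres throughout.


translate([0, 0, 742]) cube([1193, 825, 36]);
translate([76, 76, 0]) cylinder(h = 742, r = 42);
translate([1117, 76, 0]) cylinder(h = 742, r = 42);
translate([76, 749, 0]) cylinder(h = 742, r = 42);
translate([1117, 749, 0]) cylinder(h = 742, r = 42);


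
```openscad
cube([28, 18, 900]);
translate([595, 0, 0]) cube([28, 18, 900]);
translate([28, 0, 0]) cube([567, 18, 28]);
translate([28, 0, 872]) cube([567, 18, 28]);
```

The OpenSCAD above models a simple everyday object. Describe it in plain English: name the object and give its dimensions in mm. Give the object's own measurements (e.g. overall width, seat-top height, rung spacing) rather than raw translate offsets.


A rectangular picture frame lying in the x–z plane (depth along y). The opening is 567 mm wide (x) by 844 mm tall (z), surrounded by a border 28 mm wide on all four sides. The frame is 18 mm deep and is made of two full-height vertical stiles with two horizontal rails fitted between them.


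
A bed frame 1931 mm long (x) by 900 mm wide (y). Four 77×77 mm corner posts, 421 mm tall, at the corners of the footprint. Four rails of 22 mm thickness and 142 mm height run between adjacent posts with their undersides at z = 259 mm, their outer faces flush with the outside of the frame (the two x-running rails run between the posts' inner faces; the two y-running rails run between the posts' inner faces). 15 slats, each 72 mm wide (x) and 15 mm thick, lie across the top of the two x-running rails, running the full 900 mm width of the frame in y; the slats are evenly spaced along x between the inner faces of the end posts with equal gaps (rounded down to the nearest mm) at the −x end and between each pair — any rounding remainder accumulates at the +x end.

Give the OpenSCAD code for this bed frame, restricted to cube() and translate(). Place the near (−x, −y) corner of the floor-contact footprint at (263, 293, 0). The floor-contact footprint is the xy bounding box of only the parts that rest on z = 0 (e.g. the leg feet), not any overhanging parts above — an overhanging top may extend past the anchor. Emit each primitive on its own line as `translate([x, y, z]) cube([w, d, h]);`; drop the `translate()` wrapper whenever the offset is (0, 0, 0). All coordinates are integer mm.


translate([263, 293, 0]) cube([77, 77, 421]);
translate([263, 1116, 0]) cube([77, 77, 421]);
translate([2117, 293, 0]) cube([77, 77, 421]);
translate([2117, 1116, 0]) cube([77, 77, 421]);
translate([340, 293, 259]) cube([1777, 22, 142]);
translate([340, 1171, 259]) cube([1777, 22, 142]);
translate([263, 370, 259]) cube([22, 746, 142]);
translate([2172, 370, 259]) cube([22, 746, 142]);
translate([383, 293, 401]) cube([72, 900, 15]);
translate([498, 293, 401]) cube([72, 900, 15]);
translate([613, 293, 401]) cube([72, 900, 15]);
translate([728, 293, 401]) cube([72, 900, 15]);
translate([843, 293, 401]) cube([72, 900, 15]);
translate([958, 293, 401]) cube([72, 900, 15]);
translate([1073, 293, 401]) cube([72, 900, 15]);
translate([1188, 293, 401]) cube([72, 900, 15]);
translate([1303, 293, 401]) cube([72, 900, 15]);
translate([1418, 293, 401]) cube([72, 900, 15]);
translate([1533, 293, 401]) cube([72, 900, 15]);
translate([1648, 293, 401]) cube([72, 900, 15]);
translate([1763, 293, 401]) cube([72, 900, 15]);
translate([1878, 293, 401]) cube([72, 900, 15]);
translate([1993, 293, 401]) cube([72, 900, 15]);


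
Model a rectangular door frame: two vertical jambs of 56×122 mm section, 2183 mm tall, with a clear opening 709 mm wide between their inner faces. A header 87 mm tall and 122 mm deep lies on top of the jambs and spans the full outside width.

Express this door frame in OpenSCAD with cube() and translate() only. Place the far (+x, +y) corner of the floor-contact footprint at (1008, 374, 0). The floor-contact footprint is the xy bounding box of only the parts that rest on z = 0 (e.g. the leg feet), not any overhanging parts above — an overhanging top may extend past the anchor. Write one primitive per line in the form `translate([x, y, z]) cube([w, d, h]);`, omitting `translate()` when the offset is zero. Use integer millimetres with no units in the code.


translate([187, 252, 0]) cube([56, 122, 2183]);
translate([952, 252, 0]) cube([56, 122, 2183]);
translate([187, 252, 2183]) cube([821, 122, 87]);


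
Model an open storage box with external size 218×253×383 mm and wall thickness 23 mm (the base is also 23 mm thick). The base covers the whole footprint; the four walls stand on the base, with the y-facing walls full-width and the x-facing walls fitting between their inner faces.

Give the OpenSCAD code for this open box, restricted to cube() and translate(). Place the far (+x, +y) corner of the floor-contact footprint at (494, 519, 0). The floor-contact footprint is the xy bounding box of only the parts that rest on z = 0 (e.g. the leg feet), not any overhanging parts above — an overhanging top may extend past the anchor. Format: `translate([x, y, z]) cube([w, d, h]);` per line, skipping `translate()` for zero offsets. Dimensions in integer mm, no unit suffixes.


translate([276, 266, 0]) cube([218, 253, 23]);
translate([276, 266, 23]) cube([218, 23, 360]);
translate([276, 496, 23]) cube([218, 23, 360]);
translate([276, 289, 23]) cube([23, 207, 360]);
translate([471, 289, 23]) cube([23, 207, 360]);


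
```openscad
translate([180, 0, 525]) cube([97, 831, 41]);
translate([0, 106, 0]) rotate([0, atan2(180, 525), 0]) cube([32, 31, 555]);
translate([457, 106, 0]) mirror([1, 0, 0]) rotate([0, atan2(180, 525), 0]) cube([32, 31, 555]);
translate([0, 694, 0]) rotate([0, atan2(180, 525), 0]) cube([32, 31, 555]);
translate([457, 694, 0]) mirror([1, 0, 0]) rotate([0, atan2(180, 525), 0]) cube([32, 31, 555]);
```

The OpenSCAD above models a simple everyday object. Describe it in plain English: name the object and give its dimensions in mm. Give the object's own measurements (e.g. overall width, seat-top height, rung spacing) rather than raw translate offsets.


A sawhorse. A 97×831×41 mm beam (x, y, z) sits on two A-frame leg pairs. Each pair is two raked legs of 32×31 mm section (31 mm along y) splaying symmetrically in x. Each leg rises 525 mm vertically over 180 mm of horizontal reach and is 555 mm long along its own axis. Every leg's outer bottom edge rests on the floor and its outer top edge meets a bottom edge of the beam — the left legs (tilting toward +x) meet the beam's −x bottom edge, the right legs (their mirror images, tilting toward −x) meet its +x bottom edge — so the leg tops tuck under the beam, the beam's underside is 525 mm above the floor, and the feet are 457 mm apart outside-to-outside with the beam centred between them. The two leg pairs are set in 106 mm from either end of the beam.


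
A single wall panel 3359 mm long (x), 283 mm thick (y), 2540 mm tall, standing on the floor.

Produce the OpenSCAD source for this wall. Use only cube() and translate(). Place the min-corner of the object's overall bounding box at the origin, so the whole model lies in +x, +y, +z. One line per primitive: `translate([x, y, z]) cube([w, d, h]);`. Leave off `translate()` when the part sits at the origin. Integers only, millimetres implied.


cube([3359, 283, 2540]);


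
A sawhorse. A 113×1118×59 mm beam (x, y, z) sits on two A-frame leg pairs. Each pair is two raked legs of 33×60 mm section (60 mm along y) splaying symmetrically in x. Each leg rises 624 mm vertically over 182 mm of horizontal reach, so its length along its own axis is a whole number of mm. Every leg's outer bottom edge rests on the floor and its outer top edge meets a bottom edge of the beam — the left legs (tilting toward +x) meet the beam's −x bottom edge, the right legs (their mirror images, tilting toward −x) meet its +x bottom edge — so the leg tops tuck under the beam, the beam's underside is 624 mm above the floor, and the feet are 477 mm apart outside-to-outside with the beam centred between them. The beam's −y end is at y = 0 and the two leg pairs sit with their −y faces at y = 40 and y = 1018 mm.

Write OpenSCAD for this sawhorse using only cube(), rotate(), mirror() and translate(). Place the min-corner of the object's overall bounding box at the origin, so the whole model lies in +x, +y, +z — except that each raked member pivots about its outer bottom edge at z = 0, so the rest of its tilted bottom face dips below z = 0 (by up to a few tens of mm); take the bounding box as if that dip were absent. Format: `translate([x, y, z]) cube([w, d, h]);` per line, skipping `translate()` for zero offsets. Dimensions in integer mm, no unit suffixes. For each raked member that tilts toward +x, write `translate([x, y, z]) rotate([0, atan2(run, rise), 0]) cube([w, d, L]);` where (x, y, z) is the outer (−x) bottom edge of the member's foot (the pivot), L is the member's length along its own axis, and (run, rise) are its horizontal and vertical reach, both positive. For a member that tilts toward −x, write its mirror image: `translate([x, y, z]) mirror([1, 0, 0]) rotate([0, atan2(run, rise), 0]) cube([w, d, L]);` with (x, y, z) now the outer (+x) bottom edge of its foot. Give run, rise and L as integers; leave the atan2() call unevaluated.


translate([182, 0, 624]) cube([113, 1118, 59]);
translate([0, 40, 0]) rotate([0, atan2(182, 624), 0]) cube([33, 60, 650]);
translate([477, 40, 0]) mirror([1, 0, 0]) rotate([0, atan2(182, 624), 0]) cube([33, 60, 650]);
translate([0, 1018, 0]) rotate([0, atan2(182, 624), 0]) cube([33, 60, 650]);
translate([477, 1018, 0]) mirror([1, 0, 0]) rotate([0, atan2(182, 624), 0]) cube([33, 60, 650]);


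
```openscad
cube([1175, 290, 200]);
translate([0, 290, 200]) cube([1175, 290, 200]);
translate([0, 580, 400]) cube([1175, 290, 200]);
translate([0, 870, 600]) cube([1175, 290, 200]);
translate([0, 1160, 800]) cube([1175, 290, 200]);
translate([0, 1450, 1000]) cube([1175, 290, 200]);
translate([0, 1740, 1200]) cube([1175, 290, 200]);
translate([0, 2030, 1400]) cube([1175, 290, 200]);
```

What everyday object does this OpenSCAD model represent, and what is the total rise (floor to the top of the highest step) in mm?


A staircase. The total rise is 1600 mm.

8 identical blocks, each offset up and back from the previous — a staircase. Each step is 200 mm tall and there are 8 of them, so the total rise is 8 × 200 = 1600 mm.


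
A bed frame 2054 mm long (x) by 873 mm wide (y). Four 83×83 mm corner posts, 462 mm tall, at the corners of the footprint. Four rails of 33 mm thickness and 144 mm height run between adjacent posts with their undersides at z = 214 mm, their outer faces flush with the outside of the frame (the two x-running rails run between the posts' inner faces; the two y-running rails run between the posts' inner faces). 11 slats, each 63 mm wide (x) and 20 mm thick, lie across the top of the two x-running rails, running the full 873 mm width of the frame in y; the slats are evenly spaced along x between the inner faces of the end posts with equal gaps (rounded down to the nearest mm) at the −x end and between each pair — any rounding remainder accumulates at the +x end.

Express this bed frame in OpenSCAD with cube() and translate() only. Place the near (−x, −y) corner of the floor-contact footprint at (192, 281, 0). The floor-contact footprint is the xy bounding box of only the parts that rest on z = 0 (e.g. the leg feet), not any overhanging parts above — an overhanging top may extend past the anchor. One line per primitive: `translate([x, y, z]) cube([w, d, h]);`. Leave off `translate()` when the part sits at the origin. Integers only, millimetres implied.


translate([192, 281, 0]) cube([83, 83, 462]);
translate([192, 1071, 0]) cube([83, 83, 462]);
translate([2163, 281, 0]) cube([83, 83, 462]);
translate([2163, 1071, 0]) cube([83, 83, 462]);
translate([275, 281, 214]) cube([1888, 33, 144]);
translate([275, 1121, 214]) cube([1888, 33, 144]);
translate([192, 364, 214]) cube([33, 707, 144]);
translate([2213, 364, 214]) cube([33, 707, 144]);
translate([374, 281, 358]) cube([63, 873, 20]);
translate([536, 281, 358]) cube([63, 873, 20]);
translate([698, 281, 358]) cube([63, 873, 20]);
translate([860, 281, 358]) cube([63, 873, 20]);
translate([1022, 281, 358]) cube([63, 873, 20]);
translate([1184, 281, 358]) cube([63, 873, 20]);
translate([1346, 281, 358]) cube([63, 873, 20]);
translate([1508, 281, 358]) cube([63, 873, 20]);
translate([1670, 281, 358]) cube([63, 873, 20]);
translate([1832, 281, 358]) cube([63, 873, 20]);
translate([1994, 281, 358]) cube([63, 873, 20]);


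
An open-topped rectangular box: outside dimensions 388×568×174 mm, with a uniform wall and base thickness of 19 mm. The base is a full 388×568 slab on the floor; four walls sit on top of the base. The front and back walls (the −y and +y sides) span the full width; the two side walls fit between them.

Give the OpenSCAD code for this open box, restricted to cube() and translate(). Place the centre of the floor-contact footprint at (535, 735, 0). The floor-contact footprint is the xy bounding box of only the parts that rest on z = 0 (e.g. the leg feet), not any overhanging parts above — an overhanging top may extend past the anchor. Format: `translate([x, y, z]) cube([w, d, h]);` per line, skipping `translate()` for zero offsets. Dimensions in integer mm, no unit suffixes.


translate([341, 451, 0]) cube([388, 568, 19]);
translate([341, 451, 19]) cube([388, 19, 155]);
translate([341, 1000, 19]) cube([388, 19, 155]);
translate([341, 470, 19]) cube([19, 530, 155]);
translate([710, 470, 19]) cube([19, 530, 155]);
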